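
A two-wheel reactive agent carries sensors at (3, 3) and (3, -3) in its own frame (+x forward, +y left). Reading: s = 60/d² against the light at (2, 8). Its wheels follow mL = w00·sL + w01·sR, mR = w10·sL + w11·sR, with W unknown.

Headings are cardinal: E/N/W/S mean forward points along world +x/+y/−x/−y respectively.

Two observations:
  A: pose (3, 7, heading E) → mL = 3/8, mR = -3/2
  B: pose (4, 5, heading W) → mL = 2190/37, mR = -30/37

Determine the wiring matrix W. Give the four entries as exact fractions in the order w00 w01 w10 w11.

obs A: pose=(3,7,E) → sL=3, sR=15/8, mL=3/8, mR=-3/2
obs B: pose=(4,5,W) → sL=60/37, sR=60, mL=2190/37, mR=-30/37
sensor matrix S = [[3, 15/8], [60/37, 60]]; det S = 13095/74
solve [mL_A; mL_B] = S·[w00; w01] and [mR_A; mR_B] = S·[w10; w11]:
  w00 = -1/2, w01 = 1, w10 = -1/2, w11 = 0

-1/2 1 -1/2 0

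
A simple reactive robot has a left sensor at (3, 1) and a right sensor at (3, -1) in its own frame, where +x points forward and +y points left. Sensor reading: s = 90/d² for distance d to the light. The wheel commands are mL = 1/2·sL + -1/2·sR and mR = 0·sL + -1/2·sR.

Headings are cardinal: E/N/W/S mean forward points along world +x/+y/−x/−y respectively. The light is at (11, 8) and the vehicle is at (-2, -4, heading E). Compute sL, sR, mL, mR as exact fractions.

90/221 90/269 2160/59449 -45/269

left sensor world pos  = (1, -3); dL² = 221
right sensor world pos = (1, -5); dR² = 269
sL = 90/221 = 90/221
sR = 90/269 = 90/269
mL = 1/2·sL + -1/2·sR = 2160/59449
mR = 0·sL + -1/2·sR = -45/269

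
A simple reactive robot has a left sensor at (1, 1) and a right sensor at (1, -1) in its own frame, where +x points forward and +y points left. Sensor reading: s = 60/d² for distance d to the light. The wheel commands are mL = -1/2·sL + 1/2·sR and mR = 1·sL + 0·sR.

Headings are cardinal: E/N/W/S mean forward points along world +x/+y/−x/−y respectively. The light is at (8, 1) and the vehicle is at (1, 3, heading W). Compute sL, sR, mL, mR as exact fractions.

12/13 60/73 -48/949 12/13

left sensor world pos  = (0, 2); dL² = 65
right sensor world pos = (0, 4); dR² = 73
sL = 60/65 = 12/13
sR = 60/73 = 60/73
mL = -1/2·sL + 1/2·sR = -48/949
mR = 1·sL + 0·sR = 12/13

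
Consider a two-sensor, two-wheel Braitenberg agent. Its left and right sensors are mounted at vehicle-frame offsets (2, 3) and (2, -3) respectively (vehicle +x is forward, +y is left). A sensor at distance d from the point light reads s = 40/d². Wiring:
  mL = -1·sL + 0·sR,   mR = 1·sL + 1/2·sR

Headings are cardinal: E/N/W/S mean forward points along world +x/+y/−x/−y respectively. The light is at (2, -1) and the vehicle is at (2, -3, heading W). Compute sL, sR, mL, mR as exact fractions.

left sensor world pos  = (0, -6); dL² = 29
right sensor world pos = (0, 0); dR² = 5
sL = 40/29 = 40/29
sR = 40/5 = 8
mL = -1·sL + 0·sR = -40/29
mR = 1·sL + 1/2·sR = 156/29

40/29 8 -40/29 156/29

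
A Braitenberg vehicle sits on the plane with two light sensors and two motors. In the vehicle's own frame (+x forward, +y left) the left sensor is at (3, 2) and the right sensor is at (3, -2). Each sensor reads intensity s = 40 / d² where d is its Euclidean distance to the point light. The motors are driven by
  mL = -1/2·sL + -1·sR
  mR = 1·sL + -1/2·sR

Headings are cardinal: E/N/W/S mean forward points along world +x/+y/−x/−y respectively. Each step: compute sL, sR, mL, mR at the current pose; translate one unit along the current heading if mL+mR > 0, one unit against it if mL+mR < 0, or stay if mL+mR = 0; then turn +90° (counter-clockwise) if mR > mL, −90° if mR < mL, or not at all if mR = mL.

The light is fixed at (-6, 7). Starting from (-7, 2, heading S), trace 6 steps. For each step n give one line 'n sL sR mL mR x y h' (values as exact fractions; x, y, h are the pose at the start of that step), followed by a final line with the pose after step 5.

0 8/13 40/73 -812/949 324/949 -7 2 S
1 5 1 -7/2 9/2 -7 3 E
2 8 8 -12 4 -6 3 N
3 20/29 20/9 -670/261 -110/261 -6 2 W
4 40/73 8/13 -844/949 228/949 -5 2 S
5 2 10/13 -23/13 21/13 -5 3 E
final -6 3 N

n=0: pose=(-7,2,S); sL=8/13, sR=40/73; mL=-812/949, mR=324/949; mL+mR=-488/949 → advance -1; mR−mL=1136/949 → turn +1·90°
n=1: pose=(-7,3,E); sL=5, sR=1; mL=-7/2, mR=9/2; mL+mR=1 → advance +1; mR−mL=8 → turn +1·90°
n=2: pose=(-6,3,N); sL=8, sR=8; mL=-12, mR=4; mL+mR=-8 → advance -1; mR−mL=16 → turn +1·90°
n=3: pose=(-6,2,W); sL=20/29, sR=20/9; mL=-670/261, mR=-110/261; mL+mR=-260/87 → advance -1; mR−mL=560/261 → turn +1·90°
n=4: pose=(-5,2,S); sL=40/73, sR=8/13; mL=-844/949, mR=228/949; mL+mR=-616/949 → advance -1; mR−mL=1072/949 → turn +1·90°
n=5: pose=(-5,3,E); sL=2, sR=10/13; mL=-23/13, mR=21/13; mL+mR=-2/13 → advance -1; mR−mL=44/13 → turn +1·90°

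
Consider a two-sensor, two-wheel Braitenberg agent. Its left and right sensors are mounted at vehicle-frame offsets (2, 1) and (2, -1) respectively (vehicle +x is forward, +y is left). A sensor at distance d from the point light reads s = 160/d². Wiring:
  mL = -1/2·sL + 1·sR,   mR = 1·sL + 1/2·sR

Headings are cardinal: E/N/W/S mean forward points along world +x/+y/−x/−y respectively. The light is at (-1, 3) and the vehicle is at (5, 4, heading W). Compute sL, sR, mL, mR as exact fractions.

left sensor world pos  = (3, 3); dL² = 16
right sensor world pos = (3, 5); dR² = 20
sL = 160/16 = 10
sR = 160/20 = 8
mL = -1/2·sL + 1·sR = 3
mR = 1·sL + 1/2·sR = 14

10 8 3 14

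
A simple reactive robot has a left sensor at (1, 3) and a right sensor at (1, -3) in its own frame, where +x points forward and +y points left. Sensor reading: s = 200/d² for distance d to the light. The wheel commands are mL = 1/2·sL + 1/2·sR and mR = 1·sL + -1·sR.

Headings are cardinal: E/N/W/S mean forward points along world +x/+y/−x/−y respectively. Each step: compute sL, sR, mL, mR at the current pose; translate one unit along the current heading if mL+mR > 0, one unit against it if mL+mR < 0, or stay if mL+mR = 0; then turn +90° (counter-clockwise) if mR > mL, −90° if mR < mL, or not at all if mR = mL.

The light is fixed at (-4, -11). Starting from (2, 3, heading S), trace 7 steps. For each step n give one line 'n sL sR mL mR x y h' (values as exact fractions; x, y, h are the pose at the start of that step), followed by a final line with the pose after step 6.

n=0: pose=(2,3,S); sL=4/5, sR=100/89; mL=428/445, mR=-144/445; mL+mR=284/445 → advance +1; mR−mL=-572/445 → turn -1·90°
n=1: pose=(2,2,W); sL=8/5, sR=200/281; mL=1624/1405, mR=1248/1405; mL+mR=2872/1405 → advance +1; mR−mL=-376/1405 → turn -1·90°
n=2: pose=(1,2,N); sL=1, sR=10/13; mL=23/26, mR=3/13; mL+mR=29/26 → advance +1; mR−mL=-17/26 → turn -1·90°
n=3: pose=(1,3,E); sL=8/13, sR=200/157; mL=1928/2041, mR=-1344/2041; mL+mR=584/2041 → advance +1; mR−mL=-3272/2041 → turn -1·90°
n=4: pose=(2,3,S); sL=4/5, sR=100/89; mL=428/445, mR=-144/445; mL+mR=284/445 → advance +1; mR−mL=-572/445 → turn -1·90°
n=5: pose=(2,2,W); sL=8/5, sR=200/281; mL=1624/1405, mR=1248/1405; mL+mR=2872/1405 → advance +1; mR−mL=-376/1405 → turn -1·90°
n=6: pose=(1,2,N); sL=1, sR=10/13; mL=23/26, mR=3/13; mL+mR=29/26 → advance +1; mR−mL=-17/26 → turn -1·90°

0 4/5 100/89 428/445 -144/445 2 3 S
1 8/5 200/281 1624/1405 1248/1405 2 2 W
2 1 10/13 23/26 3/13 1 2 N
3 8/13 200/157 1928/2041 -1344/2041 1 3 E
4 4/5 100/89 428/445 -144/445 2 3 S
5 8/5 200/281 1624/1405 1248/1405 2 2 W
6 1 10/13 23/26 3/13 1 2 N
final 1 3 E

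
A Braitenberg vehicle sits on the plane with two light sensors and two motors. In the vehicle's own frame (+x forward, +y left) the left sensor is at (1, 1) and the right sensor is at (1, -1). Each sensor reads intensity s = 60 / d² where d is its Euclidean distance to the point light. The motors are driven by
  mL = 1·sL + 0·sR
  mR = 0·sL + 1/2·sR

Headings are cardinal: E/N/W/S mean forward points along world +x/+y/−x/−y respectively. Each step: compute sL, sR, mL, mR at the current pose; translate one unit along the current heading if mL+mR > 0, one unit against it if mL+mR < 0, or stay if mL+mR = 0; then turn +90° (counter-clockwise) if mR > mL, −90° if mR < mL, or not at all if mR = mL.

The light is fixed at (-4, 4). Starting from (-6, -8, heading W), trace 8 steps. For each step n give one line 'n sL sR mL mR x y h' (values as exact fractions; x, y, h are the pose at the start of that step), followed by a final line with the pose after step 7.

n=0: pose=(-6,-8,W); sL=30/89, sR=6/13; mL=30/89, mR=3/13; mL+mR=657/1157 → advance +1; mR−mL=-123/1157 → turn -1·90°
n=1: pose=(-7,-8,N); sL=60/137, sR=12/25; mL=60/137, mR=6/25; mL+mR=2322/3425 → advance +1; mR−mL=-678/3425 → turn -1·90°
n=2: pose=(-7,-7,E); sL=15/26, sR=15/37; mL=15/26, mR=15/74; mL+mR=375/481 → advance +1; mR−mL=-180/481 → turn -1·90°
n=3: pose=(-6,-7,S); sL=12/29, sR=20/51; mL=12/29, mR=10/51; mL+mR=902/1479 → advance +1; mR−mL=-322/1479 → turn -1·90°
n=4: pose=(-6,-8,W); sL=30/89, sR=6/13; mL=30/89, mR=3/13; mL+mR=657/1157 → advance +1; mR−mL=-123/1157 → turn -1·90°
n=5: pose=(-7,-8,N); sL=60/137, sR=12/25; mL=60/137, mR=6/25; mL+mR=2322/3425 → advance +1; mR−mL=-678/3425 → turn -1·90°
n=6: pose=(-7,-7,E); sL=15/26, sR=15/37; mL=15/26, mR=15/74; mL+mR=375/481 → advance +1; mR−mL=-180/481 → turn -1·90°
n=7: pose=(-6,-7,S); sL=12/29, sR=20/51; mL=12/29, mR=10/51; mL+mR=902/1479 → advance +1; mR−mL=-322/1479 → turn -1·90°

0 30/89 6/13 30/89 3/13 -6 -8 W
1 60/137 12/25 60/137 6/25 -7 -8 N
2 15/26 15/37 15/26 15/74 -7 -7 E
3 12/29 20/51 12/29 10/51 -6 -7 S
4 30/89 6/13 30/89 3/13 -6 -8 W
5 60/137 12/25 60/137 6/25 -7 -8 N
6 15/26 15/37 15/26 15/74 -7 -7 E
7 12/29 20/51 12/29 10/51 -6 -7 S
final -6 -8 W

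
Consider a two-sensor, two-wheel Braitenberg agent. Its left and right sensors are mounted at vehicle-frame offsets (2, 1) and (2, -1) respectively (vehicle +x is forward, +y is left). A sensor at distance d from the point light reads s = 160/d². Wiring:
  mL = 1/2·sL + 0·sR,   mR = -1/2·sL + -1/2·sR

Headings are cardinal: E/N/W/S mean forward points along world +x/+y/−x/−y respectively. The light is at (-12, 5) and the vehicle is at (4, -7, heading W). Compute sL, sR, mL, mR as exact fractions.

left sensor world pos  = (2, -8); dL² = 365
right sensor world pos = (2, -6); dR² = 317
sL = 160/365 = 32/73
sR = 160/317 = 160/317
mL = 1/2·sL + 0·sR = 16/73
mR = -1/2·sL + -1/2·sR = -10912/23141

32/73 160/317 16/73 -10912/23141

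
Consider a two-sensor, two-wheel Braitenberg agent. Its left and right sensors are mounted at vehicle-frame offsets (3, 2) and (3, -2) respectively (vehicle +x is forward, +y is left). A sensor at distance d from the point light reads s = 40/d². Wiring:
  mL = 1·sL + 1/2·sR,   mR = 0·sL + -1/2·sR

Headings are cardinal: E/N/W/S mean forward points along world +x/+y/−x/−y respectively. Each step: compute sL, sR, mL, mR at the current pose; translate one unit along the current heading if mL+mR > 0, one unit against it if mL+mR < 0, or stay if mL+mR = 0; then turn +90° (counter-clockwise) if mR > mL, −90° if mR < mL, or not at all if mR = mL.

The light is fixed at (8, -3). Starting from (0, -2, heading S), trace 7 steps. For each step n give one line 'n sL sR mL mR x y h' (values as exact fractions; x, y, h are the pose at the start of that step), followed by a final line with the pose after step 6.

0 1 5/13 31/26 -5/26 0 -2 S
1 8/25 8/25 12/25 -4/25 0 -3 W
2 4/13 20/29 246/377 -10/29 -1 -3 N
3 8/9 40/37 476/333 -20/37 -1 -2 E
4 1 5/13 31/26 -5/26 0 -2 S
5 8/25 8/25 12/25 -4/25 0 -3 W
6 4/13 20/29 246/377 -10/29 -1 -3 N
final -1 -2 E

n=0: pose=(0,-2,S); sL=1, sR=5/13; mL=31/26, mR=-5/26; mL+mR=1 → advance +1; mR−mL=-18/13 → turn -1·90°
n=1: pose=(0,-3,W); sL=8/25, sR=8/25; mL=12/25, mR=-4/25; mL+mR=8/25 → advance +1; mR−mL=-16/25 → turn -1·90°
n=2: pose=(-1,-3,N); sL=4/13, sR=20/29; mL=246/377, mR=-10/29; mL+mR=4/13 → advance +1; mR−mL=-376/377 → turn -1·90°
n=3: pose=(-1,-2,E); sL=8/9, sR=40/37; mL=476/333, mR=-20/37; mL+mR=8/9 → advance +1; mR−mL=-656/333 → turn -1·90°
n=4: pose=(0,-2,S); sL=1, sR=5/13; mL=31/26, mR=-5/26; mL+mR=1 → advance +1; mR−mL=-18/13 → turn -1·90°
n=5: pose=(0,-3,W); sL=8/25, sR=8/25; mL=12/25, mR=-4/25; mL+mR=8/25 → advance +1; mR−mL=-16/25 → turn -1·90°
n=6: pose=(-1,-3,N); sL=4/13, sR=20/29; mL=246/377, mR=-10/29; mL+mR=4/13 → advance +1; mR−mL=-376/377 → turn -1·90°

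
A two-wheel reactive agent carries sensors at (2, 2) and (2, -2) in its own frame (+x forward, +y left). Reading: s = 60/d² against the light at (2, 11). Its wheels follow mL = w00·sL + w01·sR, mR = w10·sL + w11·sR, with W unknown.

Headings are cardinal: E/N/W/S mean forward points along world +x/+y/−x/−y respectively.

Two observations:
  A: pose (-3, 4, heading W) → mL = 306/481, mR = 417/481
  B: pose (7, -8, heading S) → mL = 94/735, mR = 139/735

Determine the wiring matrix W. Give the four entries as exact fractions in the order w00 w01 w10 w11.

1/2 1/2 1 1/2

obs A: pose=(-3,4,W) → sL=6/13, sR=30/37, mL=306/481, mR=417/481
obs B: pose=(7,-8,S) → sL=6/49, sR=2/15, mL=94/735, mR=139/735
sensor matrix S = [[6/13, 30/37], [6/49, 2/15]]; det S = -4448/117845
solve [mL_A; mL_B] = S·[w00; w01] and [mR_A; mR_B] = S·[w10; w11]:
  w00 = 1/2, w01 = 1/2, w10 = 1, w11 = 1/2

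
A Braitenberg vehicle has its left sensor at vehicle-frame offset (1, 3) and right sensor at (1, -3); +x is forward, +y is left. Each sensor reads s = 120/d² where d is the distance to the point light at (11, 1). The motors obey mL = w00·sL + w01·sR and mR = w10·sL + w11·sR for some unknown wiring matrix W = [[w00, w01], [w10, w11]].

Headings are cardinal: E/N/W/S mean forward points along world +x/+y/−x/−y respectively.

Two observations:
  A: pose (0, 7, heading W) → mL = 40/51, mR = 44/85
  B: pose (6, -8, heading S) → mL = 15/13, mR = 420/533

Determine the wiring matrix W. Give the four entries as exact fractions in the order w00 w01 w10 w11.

obs A: pose=(0,7,W) → sL=40/51, sR=8/15, mL=40/51, mR=44/85
obs B: pose=(6,-8,S) → sL=15/13, sR=30/41, mL=15/13, mR=420/533
sensor matrix S = [[40/51, 8/15], [15/13, 30/41]]; det S = -376/9061
solve [mL_A; mL_B] = S·[w00; w01] and [mR_A; mR_B] = S·[w10; w11]:
  w00 = 1, w01 = 0, w10 = 1, w11 = -1/2

1 0 1 -1/2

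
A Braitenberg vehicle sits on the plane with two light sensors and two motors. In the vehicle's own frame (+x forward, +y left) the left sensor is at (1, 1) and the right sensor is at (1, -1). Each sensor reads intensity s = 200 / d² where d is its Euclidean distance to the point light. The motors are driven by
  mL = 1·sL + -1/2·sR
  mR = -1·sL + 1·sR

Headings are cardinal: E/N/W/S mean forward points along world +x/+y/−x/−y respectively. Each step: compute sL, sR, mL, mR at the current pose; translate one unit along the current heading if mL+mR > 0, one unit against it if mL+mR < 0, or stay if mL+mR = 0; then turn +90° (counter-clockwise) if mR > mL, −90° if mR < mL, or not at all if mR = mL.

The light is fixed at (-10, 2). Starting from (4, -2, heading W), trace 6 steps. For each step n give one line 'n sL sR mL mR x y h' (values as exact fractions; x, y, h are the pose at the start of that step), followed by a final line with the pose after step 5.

0 100/97 100/89 4050/8633 800/8633 4 -2 W
1 200/153 40/41 5140/6273 -2080/6273 3 -2 N
2 1 50/53 28/53 -3/53 3 -1 E
3 200/241 40/37 2580/8917 2240/8917 4 -1 S
4 100/97 100/89 4050/8633 800/8633 4 -2 W
5 200/153 40/41 5140/6273 -2080/6273 3 -2 N
final 3 -1 E

n=0: pose=(4,-2,W); sL=100/97, sR=100/89; mL=4050/8633, mR=800/8633; mL+mR=50/89 → advance +1; mR−mL=-3250/8633 → turn -1·90°
n=1: pose=(3,-2,N); sL=200/153, sR=40/41; mL=5140/6273, mR=-2080/6273; mL+mR=20/41 → advance +1; mR−mL=-7220/6273 → turn -1·90°
n=2: pose=(3,-1,E); sL=1, sR=50/53; mL=28/53, mR=-3/53; mL+mR=25/53 → advance +1; mR−mL=-31/53 → turn -1·90°
n=3: pose=(4,-1,S); sL=200/241, sR=40/37; mL=2580/8917, mR=2240/8917; mL+mR=20/37 → advance +1; mR−mL=-340/8917 → turn -1·90°
n=4: pose=(4,-2,W); sL=100/97, sR=100/89; mL=4050/8633, mR=800/8633; mL+mR=50/89 → advance +1; mR−mL=-3250/8633 → turn -1·90°
n=5: pose=(3,-2,N); sL=200/153, sR=40/41; mL=5140/6273, mR=-2080/6273; mL+mR=20/41 → advance +1; mR−mL=-7220/6273 → turn -1·90°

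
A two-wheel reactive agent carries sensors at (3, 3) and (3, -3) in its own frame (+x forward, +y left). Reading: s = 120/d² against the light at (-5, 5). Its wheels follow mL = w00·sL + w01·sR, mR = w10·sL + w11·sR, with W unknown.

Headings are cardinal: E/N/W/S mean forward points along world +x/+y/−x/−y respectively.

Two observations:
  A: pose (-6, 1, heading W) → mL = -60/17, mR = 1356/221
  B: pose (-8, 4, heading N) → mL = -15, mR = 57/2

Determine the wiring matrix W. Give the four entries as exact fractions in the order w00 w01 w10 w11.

0 -1/2 -1/2 1

obs A: pose=(-6,1,W) → sL=24/13, sR=120/17, mL=-60/17, mR=1356/221
obs B: pose=(-8,4,N) → sL=3, sR=30, mL=-15, mR=57/2
sensor matrix S = [[24/13, 120/17], [3, 30]]; det S = 7560/221
solve [mL_A; mL_B] = S·[w00; w01] and [mR_A; mR_B] = S·[w10; w11]:
  w00 = 0, w01 = -1/2, w10 = -1/2, w11 = 1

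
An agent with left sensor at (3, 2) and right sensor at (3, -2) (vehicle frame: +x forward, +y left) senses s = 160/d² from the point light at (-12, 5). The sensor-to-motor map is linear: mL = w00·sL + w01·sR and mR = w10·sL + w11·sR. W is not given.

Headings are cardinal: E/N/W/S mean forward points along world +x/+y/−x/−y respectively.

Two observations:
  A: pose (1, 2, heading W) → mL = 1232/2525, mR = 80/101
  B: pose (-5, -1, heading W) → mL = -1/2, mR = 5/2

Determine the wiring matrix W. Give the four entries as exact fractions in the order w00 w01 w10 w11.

1 -1/2 0 1/2

obs A: pose=(1,2,W) → sL=32/25, sR=160/101, mL=1232/2525, mR=80/101
obs B: pose=(-5,-1,W) → sL=2, sR=5, mL=-1/2, mR=5/2
sensor matrix S = [[32/25, 160/101], [2, 5]]; det S = 1632/505
solve [mL_A; mL_B] = S·[w00; w01] and [mR_A; mR_B] = S·[w10; w11]:
  w00 = 1, w01 = -1/2, w10 = 0, w11 = 1/2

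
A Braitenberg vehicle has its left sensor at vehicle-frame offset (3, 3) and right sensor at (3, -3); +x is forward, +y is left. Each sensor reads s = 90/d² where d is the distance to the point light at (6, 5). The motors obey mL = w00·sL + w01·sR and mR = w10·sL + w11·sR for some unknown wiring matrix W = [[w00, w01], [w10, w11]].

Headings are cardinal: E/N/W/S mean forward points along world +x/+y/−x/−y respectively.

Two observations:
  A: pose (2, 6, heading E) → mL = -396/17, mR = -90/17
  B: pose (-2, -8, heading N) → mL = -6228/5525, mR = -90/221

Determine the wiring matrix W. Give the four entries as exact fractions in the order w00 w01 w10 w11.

obs A: pose=(2,6,E) → sL=90/17, sR=18, mL=-396/17, mR=-90/17
obs B: pose=(-2,-8,N) → sL=90/221, sR=18/25, mL=-6228/5525, mR=-90/221
sensor matrix S = [[90/17, 18], [90/221, 18/25]]; det S = -3888/1105
solve [mL_A; mL_B] = S·[w00; w01] and [mR_A; mR_B] = S·[w10; w11]:
  w00 = -1, w01 = -1, w10 = -1, w11 = 0

-1 -1 -1 0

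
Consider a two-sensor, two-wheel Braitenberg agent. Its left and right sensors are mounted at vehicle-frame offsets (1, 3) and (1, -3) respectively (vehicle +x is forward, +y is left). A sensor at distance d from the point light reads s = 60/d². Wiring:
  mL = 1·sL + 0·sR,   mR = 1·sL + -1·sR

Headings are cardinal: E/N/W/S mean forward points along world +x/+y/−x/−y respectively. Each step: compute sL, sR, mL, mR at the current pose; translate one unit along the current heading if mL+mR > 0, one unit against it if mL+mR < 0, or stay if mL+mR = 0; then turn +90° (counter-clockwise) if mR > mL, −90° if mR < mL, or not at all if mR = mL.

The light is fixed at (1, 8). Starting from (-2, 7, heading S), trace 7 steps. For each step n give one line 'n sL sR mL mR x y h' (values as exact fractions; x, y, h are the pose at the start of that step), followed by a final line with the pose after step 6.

n=0: pose=(-2,7,S); sL=15, sR=3/2; mL=15, mR=27/2; mL+mR=57/2 → advance +1; mR−mL=-3/2 → turn -1·90°
n=1: pose=(-2,6,W); sL=60/41, sR=60/17; mL=60/41, mR=-1440/697; mL+mR=-420/697 → advance -1; mR−mL=-60/17 → turn -1·90°
n=2: pose=(-1,6,N); sL=30/13, sR=30; mL=30/13, mR=-360/13; mL+mR=-330/13 → advance -1; mR−mL=-30 → turn -1·90°
n=3: pose=(-1,5,E); sL=60, sR=60/37; mL=60, mR=2160/37; mL+mR=4380/37 → advance +1; mR−mL=-60/37 → turn -1·90°
n=4: pose=(0,5,S); sL=3, sR=15/8; mL=3, mR=9/8; mL+mR=33/8 → advance +1; mR−mL=-15/8 → turn -1·90°
n=5: pose=(0,4,W); sL=60/53, sR=12; mL=60/53, mR=-576/53; mL+mR=-516/53 → advance -1; mR−mL=-12 → turn -1·90°
n=6: pose=(1,4,N); sL=10/3, sR=10/3; mL=10/3, mR=0; mL+mR=10/3 → advance +1; mR−mL=-10/3 → turn -1·90°

0 15 3/2 15 27/2 -2 7 S
1 60/41 60/17 60/41 -1440/697 -2 6 W
2 30/13 30 30/13 -360/13 -1 6 N
3 60 60/37 60 2160/37 -1 5 E
4 3 15/8 3 9/8 0 5 S
5 60/53 12 60/53 -576/53 0 4 W
6 10/3 10/3 10/3 0 1 4 N
final 1 5 E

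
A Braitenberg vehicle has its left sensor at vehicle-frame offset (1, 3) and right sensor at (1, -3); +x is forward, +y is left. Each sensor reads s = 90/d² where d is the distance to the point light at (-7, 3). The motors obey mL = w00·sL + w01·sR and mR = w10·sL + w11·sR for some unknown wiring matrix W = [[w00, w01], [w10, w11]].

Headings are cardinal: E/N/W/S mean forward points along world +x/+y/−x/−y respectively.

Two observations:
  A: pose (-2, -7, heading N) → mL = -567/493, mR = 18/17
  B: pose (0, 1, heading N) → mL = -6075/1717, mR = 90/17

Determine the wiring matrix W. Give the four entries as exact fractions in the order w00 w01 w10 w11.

obs A: pose=(-2,-7,N) → sL=18/17, sR=18/29, mL=-567/493, mR=18/17
obs B: pose=(0,1,N) → sL=90/17, sR=90/101, mL=-6075/1717, mR=90/17
sensor matrix S = [[18/17, 18/29], [90/17, 90/101]]; det S = -116640/49793
solve [mL_A; mL_B] = S·[w00; w01] and [mR_A; mR_B] = S·[w10; w11]:
  w00 = -1/2, w01 = -1, w10 = 1, w11 = 0

-1/2 -1 1 0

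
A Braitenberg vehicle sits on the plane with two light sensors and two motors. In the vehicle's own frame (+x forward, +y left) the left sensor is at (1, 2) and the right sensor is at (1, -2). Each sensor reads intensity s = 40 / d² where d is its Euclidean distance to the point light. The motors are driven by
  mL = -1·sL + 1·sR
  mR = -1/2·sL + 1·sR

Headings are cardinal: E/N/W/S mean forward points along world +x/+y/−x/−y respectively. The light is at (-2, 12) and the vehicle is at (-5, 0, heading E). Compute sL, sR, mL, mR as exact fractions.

5/13 1/5 -12/65 1/130

left sensor world pos  = (-4, 2); dL² = 104
right sensor world pos = (-4, -2); dR² = 200
sL = 40/104 = 5/13
sR = 40/200 = 1/5
mL = -1·sL + 1·sR = -12/65
mR = -1/2·sL + 1·sR = 1/130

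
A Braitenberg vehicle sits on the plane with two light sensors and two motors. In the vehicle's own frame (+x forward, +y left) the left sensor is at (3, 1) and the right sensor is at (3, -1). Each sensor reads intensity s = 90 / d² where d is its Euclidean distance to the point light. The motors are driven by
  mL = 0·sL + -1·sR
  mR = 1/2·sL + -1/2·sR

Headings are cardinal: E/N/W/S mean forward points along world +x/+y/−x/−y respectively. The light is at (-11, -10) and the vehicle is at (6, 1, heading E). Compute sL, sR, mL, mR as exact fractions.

left sensor world pos  = (9, 2); dL² = 544
right sensor world pos = (9, 0); dR² = 500
sL = 90/544 = 45/272
sR = 90/500 = 9/50
mL = 0·sL + -1·sR = -9/50
mR = 1/2·sL + -1/2·sR = -99/13600

45/272 9/50 -9/50 -99/13600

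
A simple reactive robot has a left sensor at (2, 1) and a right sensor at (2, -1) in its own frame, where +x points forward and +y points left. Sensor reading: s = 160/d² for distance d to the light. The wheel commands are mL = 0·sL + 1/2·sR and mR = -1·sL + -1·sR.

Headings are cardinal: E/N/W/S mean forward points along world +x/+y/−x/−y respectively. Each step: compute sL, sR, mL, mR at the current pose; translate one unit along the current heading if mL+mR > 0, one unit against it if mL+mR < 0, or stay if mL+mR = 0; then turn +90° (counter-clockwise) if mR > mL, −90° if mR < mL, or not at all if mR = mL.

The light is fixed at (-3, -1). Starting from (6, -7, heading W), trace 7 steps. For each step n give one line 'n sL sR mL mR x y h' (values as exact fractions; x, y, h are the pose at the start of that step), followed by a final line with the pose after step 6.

n=0: pose=(6,-7,W); sL=80/49, sR=80/37; mL=40/37, mR=-6880/1813; mL+mR=-4920/1813 → advance -1; mR−mL=-8840/1813 → turn -1·90°
n=1: pose=(7,-7,N); sL=160/97, sR=160/137; mL=80/137, mR=-37440/13289; mL+mR=-29680/13289 → advance -1; mR−mL=-45200/13289 → turn -1·90°
n=2: pose=(7,-8,E); sL=8/9, sR=10/13; mL=5/13, mR=-194/117; mL+mR=-149/117 → advance -1; mR−mL=-239/117 → turn -1·90°
n=3: pose=(6,-8,S); sL=160/181, sR=32/29; mL=16/29, mR=-10432/5249; mL+mR=-7536/5249 → advance -1; mR−mL=-13328/5249 → turn -1·90°
n=4: pose=(6,-7,W); sL=80/49, sR=80/37; mL=40/37, mR=-6880/1813; mL+mR=-4920/1813 → advance -1; mR−mL=-8840/1813 → turn -1·90°
n=5: pose=(7,-7,N); sL=160/97, sR=160/137; mL=80/137, mR=-37440/13289; mL+mR=-29680/13289 → advance -1; mR−mL=-45200/13289 → turn -1·90°
n=6: pose=(7,-8,E); sL=8/9, sR=10/13; mL=5/13, mR=-194/117; mL+mR=-149/117 → advance -1; mR−mL=-239/117 → turn -1·90°

0 80/49 80/37 40/37 -6880/1813 6 -7 W
1 160/97 160/137 80/137 -37440/13289 7 -7 N
2 8/9 10/13 5/13 -194/117 7 -8 E
3 160/181 32/29 16/29 -10432/5249 6 -8 S
4 80/49 80/37 40/37 -6880/1813 6 -7 W
5 160/97 160/137 80/137 -37440/13289 7 -7 N
6 8/9 10/13 5/13 -194/117 7 -8 E
final 6 -8 S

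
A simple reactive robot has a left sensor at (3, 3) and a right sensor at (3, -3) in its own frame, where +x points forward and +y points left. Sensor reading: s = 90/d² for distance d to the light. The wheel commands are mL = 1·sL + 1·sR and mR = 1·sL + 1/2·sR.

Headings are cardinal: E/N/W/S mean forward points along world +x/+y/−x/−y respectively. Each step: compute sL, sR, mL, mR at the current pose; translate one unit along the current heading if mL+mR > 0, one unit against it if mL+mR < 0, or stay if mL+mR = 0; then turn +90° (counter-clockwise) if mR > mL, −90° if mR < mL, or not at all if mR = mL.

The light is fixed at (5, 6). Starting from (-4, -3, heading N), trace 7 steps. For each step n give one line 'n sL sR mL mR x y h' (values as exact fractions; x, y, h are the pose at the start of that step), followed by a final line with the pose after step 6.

0 1/2 5/4 7/4 9/8 -4 -3 N
1 90/61 90/157 19620/9577 16875/9577 -4 -2 E
2 45/73 45/121 8730/8833 14175/17666 -3 -2 S
3 18/53 90/157 7596/8321 5211/8321 -3 -3 W
4 1/2 5/4 7/4 9/8 -4 -3 N
5 90/61 90/157 19620/9577 16875/9577 -4 -2 E
6 45/73 45/121 8730/8833 14175/17666 -3 -2 S
final -3 -3 W

n=0: pose=(-4,-3,N); sL=1/2, sR=5/4; mL=7/4, mR=9/8; mL+mR=23/8 → advance +1; mR−mL=-5/8 → turn -1·90°
n=1: pose=(-4,-2,E); sL=90/61, sR=90/157; mL=19620/9577, mR=16875/9577; mL+mR=36495/9577 → advance +1; mR−mL=-45/157 → turn -1·90°
n=2: pose=(-3,-2,S); sL=45/73, sR=45/121; mL=8730/8833, mR=14175/17666; mL+mR=31635/17666 → advance +1; mR−mL=-45/242 → turn -1·90°
n=3: pose=(-3,-3,W); sL=18/53, sR=90/157; mL=7596/8321, mR=5211/8321; mL+mR=12807/8321 → advance +1; mR−mL=-45/157 → turn -1·90°
n=4: pose=(-4,-3,N); sL=1/2, sR=5/4; mL=7/4, mR=9/8; mL+mR=23/8 → advance +1; mR−mL=-5/8 → turn -1·90°
n=5: pose=(-4,-2,E); sL=90/61, sR=90/157; mL=19620/9577, mR=16875/9577; mL+mR=36495/9577 → advance +1; mR−mL=-45/157 → turn -1·90°
n=6: pose=(-3,-2,S); sL=45/73, sR=45/121; mL=8730/8833, mR=14175/17666; mL+mR=31635/17666 → advance +1; mR−mL=-45/242 → turn -1·90°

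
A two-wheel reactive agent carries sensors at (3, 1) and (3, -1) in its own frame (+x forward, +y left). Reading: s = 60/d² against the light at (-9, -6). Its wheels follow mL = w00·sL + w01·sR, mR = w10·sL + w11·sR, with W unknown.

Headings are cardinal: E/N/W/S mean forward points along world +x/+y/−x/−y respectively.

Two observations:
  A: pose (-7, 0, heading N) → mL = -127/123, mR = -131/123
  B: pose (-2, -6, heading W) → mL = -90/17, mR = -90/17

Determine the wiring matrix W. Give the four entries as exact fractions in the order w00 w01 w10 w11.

-1/2 -1 -1 -1/2

obs A: pose=(-7,0,N) → sL=30/41, sR=2/3, mL=-127/123, mR=-131/123
obs B: pose=(-2,-6,W) → sL=60/17, sR=60/17, mL=-90/17, mR=-90/17
sensor matrix S = [[30/41, 2/3], [60/17, 60/17]]; det S = 160/697
solve [mL_A; mL_B] = S·[w00; w01] and [mR_A; mR_B] = S·[w10; w11]:
  w00 = -1/2, w01 = -1, w10 = -1, w11 = -1/2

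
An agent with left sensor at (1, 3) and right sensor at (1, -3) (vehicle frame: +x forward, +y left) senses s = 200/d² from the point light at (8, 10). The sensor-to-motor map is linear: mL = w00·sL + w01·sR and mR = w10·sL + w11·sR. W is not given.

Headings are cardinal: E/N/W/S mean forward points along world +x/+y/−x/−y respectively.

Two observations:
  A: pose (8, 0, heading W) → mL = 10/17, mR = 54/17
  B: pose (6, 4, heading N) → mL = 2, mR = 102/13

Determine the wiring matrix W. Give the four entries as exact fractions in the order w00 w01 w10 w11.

1/2 0 1 1/2

obs A: pose=(8,0,W) → sL=20/17, sR=4, mL=10/17, mR=54/17
obs B: pose=(6,4,N) → sL=4, sR=100/13, mL=2, mR=102/13
sensor matrix S = [[20/17, 4], [4, 100/13]]; det S = -1536/221
solve [mL_A; mL_B] = S·[w00; w01] and [mR_A; mR_B] = S·[w10; w11]:
  w00 = 1/2, w01 = 0, w10 = 1, w11 = 1/2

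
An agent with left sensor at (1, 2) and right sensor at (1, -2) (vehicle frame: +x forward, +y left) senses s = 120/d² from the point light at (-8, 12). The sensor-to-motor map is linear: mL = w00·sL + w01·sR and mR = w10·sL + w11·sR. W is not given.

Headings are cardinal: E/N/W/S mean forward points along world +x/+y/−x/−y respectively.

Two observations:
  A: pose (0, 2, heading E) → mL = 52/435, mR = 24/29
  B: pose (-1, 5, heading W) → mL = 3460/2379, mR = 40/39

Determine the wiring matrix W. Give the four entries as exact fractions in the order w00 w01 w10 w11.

-1/2 1 1 0

obs A: pose=(0,2,E) → sL=24/29, sR=8/15, mL=52/435, mR=24/29
obs B: pose=(-1,5,W) → sL=40/39, sR=120/61, mL=3460/2379, mR=40/39
sensor matrix S = [[24/29, 8/15], [40/39, 120/61]]; det S = 223744/206973
solve [mL_A; mL_B] = S·[w00; w01] and [mR_A; mR_B] = S·[w10; w11]:
  w00 = -1/2, w01 = 1, w10 = 1, w11 = 0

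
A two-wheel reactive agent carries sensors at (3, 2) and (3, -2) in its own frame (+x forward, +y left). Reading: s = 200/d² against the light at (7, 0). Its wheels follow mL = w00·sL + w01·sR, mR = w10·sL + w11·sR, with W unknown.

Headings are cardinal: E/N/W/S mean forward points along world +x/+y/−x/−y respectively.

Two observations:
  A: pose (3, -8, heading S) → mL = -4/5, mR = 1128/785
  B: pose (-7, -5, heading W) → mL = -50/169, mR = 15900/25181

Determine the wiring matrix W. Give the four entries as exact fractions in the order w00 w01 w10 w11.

-1/2 0 1/2 1/2

obs A: pose=(3,-8,S) → sL=8/5, sR=200/157, mL=-4/5, mR=1128/785
obs B: pose=(-7,-5,W) → sL=100/169, sR=100/149, mL=-50/169, mR=15900/25181
sensor matrix S = [[8/5, 200/157], [100/169, 100/149]]; det S = 1265280/3953417
solve [mL_A; mL_B] = S·[w00; w01] and [mR_A; mR_B] = S·[w10; w11]:
  w00 = -1/2, w01 = 0, w10 = 1/2, w11 = 1/2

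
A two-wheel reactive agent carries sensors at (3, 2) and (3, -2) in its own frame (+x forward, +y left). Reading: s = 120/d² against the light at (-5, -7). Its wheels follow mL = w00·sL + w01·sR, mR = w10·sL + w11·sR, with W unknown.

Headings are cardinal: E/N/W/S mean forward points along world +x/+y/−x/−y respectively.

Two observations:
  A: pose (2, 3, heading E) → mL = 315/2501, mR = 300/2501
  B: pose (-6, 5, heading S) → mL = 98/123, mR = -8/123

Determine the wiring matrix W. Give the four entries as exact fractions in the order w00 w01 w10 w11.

1 -1/2 -1/2 1/2

obs A: pose=(2,3,E) → sL=30/61, sR=30/41, mL=315/2501, mR=300/2501
obs B: pose=(-6,5,S) → sL=60/41, sR=4/3, mL=98/123, mR=-8/123
sensor matrix S = [[30/61, 30/41], [60/41, 4/3]]; det S = -42560/102541
solve [mL_A; mL_B] = S·[w00; w01] and [mR_A; mR_B] = S·[w10; w11]:
  w00 = 1, w01 = -1/2, w10 = -1/2, w11 = 1/2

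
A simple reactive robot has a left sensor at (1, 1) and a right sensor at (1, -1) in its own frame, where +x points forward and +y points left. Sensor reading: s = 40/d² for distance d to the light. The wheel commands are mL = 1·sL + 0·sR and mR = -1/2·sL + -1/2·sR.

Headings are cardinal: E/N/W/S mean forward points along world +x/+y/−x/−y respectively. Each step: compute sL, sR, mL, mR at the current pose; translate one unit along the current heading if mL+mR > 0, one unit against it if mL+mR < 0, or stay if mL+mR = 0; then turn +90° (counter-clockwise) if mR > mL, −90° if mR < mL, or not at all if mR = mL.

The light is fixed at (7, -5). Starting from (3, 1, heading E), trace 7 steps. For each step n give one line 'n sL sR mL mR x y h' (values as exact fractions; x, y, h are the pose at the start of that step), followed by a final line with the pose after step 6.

n=0: pose=(3,1,E); sL=20/29, sR=20/17; mL=20/29, mR=-460/493; mL+mR=-120/493 → advance -1; mR−mL=-800/493 → turn -1·90°
n=1: pose=(2,1,S); sL=40/41, sR=40/61; mL=40/41, mR=-2040/2501; mL+mR=400/2501 → advance +1; mR−mL=-4480/2501 → turn -1·90°
n=2: pose=(2,0,W); sL=10/13, sR=5/9; mL=10/13, mR=-155/234; mL+mR=25/234 → advance +1; mR−mL=-335/234 → turn -1·90°
n=3: pose=(1,0,N); sL=8/17, sR=40/61; mL=8/17, mR=-584/1037; mL+mR=-96/1037 → advance -1; mR−mL=-1072/1037 → turn -1·90°
n=4: pose=(1,-1,E); sL=4/5, sR=20/17; mL=4/5, mR=-84/85; mL+mR=-16/85 → advance -1; mR−mL=-152/85 → turn -1·90°
n=5: pose=(0,-1,S); sL=8/9, sR=40/73; mL=8/9, mR=-472/657; mL+mR=112/657 → advance +1; mR−mL=-352/219 → turn -1·90°
n=6: pose=(0,-2,W); sL=10/17, sR=1/2; mL=10/17, mR=-37/68; mL+mR=3/68 → advance +1; mR−mL=-77/68 → turn -1·90°

0 20/29 20/17 20/29 -460/493 3 1 E
1 40/41 40/61 40/41 -2040/2501 2 1 S
2 10/13 5/9 10/13 -155/234 2 0 W
3 8/17 40/61 8/17 -584/1037 1 0 N
4 4/5 20/17 4/5 -84/85 1 -1 E
5 8/9 40/73 8/9 -472/657 0 -1 S
6 10/17 1/2 10/17 -37/68 0 -2 W
final -1 -2 N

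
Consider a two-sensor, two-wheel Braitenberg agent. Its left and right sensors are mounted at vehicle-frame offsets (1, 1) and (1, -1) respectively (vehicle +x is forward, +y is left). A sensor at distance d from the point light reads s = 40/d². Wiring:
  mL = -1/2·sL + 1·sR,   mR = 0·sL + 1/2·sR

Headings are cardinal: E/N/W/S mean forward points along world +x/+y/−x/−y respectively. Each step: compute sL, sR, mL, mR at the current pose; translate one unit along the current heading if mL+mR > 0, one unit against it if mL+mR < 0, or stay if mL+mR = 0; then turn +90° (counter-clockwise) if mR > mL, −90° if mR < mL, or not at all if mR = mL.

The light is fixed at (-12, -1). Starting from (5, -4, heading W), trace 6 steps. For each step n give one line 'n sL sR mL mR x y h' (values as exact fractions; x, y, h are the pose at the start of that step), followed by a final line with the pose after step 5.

0 5/34 2/13 71/884 1/13 5 -4 W
1 40/229 40/293 3300/67097 20/293 4 -4 N
2 20/117 20/113 1210/13221 10/113 4 -3 W
3 40/197 40/257 2740/50629 20/257 3 -3 N
4 1/5 10/49 51/490 5/49 3 -2 W
5 40/169 8/45 452/7605 4/45 2 -2 N
final 2 -1 W

n=0: pose=(5,-4,W); sL=5/34, sR=2/13; mL=71/884, mR=1/13; mL+mR=139/884 → advance +1; mR−mL=-3/884 → turn -1·90°
n=1: pose=(4,-4,N); sL=40/229, sR=40/293; mL=3300/67097, mR=20/293; mL+mR=7880/67097 → advance +1; mR−mL=1280/67097 → turn +1·90°
n=2: pose=(4,-3,W); sL=20/117, sR=20/113; mL=1210/13221, mR=10/113; mL+mR=2380/13221 → advance +1; mR−mL=-40/13221 → turn -1·90°
n=3: pose=(3,-3,N); sL=40/197, sR=40/257; mL=2740/50629, mR=20/257; mL+mR=6680/50629 → advance +1; mR−mL=1200/50629 → turn +1·90°
n=4: pose=(3,-2,W); sL=1/5, sR=10/49; mL=51/490, mR=5/49; mL+mR=101/490 → advance +1; mR−mL=-1/490 → turn -1·90°
n=5: pose=(2,-2,N); sL=40/169, sR=8/45; mL=452/7605, mR=4/45; mL+mR=376/2535 → advance +1; mR−mL=224/7605 → turn +1·90°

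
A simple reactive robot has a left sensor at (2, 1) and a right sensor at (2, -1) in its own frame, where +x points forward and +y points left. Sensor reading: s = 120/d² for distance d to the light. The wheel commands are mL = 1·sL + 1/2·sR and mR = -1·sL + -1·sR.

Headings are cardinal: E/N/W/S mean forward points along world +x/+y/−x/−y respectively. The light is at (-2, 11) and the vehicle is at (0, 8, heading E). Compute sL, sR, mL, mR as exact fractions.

left sensor world pos  = (2, 9); dL² = 20
right sensor world pos = (2, 7); dR² = 32
sL = 120/20 = 6
sR = 120/32 = 15/4
mL = 1·sL + 1/2·sR = 63/8
mR = -1·sL + -1·sR = -39/4

6 15/4 63/8 -39/4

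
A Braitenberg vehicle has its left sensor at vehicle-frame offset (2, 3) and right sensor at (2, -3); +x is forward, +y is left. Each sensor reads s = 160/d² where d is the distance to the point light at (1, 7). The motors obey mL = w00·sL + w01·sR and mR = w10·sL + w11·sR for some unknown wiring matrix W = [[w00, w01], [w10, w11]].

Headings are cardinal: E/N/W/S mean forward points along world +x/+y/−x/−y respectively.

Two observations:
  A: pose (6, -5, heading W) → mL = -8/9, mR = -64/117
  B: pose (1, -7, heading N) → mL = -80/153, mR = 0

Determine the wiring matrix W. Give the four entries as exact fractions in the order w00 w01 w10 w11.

obs A: pose=(6,-5,W) → sL=80/117, sR=16/9, mL=-8/9, mR=-64/117
obs B: pose=(1,-7,N) → sL=160/153, sR=160/153, mL=-80/153, mR=0
sensor matrix S = [[80/117, 16/9], [160/153, 160/153]]; det S = -20480/17901
solve [mL_A; mL_B] = S·[w00; w01] and [mR_A; mR_B] = S·[w10; w11]:
  w00 = 0, w01 = -1/2, w10 = 1/2, w11 = -1/2

0 -1/2 1/2 -1/2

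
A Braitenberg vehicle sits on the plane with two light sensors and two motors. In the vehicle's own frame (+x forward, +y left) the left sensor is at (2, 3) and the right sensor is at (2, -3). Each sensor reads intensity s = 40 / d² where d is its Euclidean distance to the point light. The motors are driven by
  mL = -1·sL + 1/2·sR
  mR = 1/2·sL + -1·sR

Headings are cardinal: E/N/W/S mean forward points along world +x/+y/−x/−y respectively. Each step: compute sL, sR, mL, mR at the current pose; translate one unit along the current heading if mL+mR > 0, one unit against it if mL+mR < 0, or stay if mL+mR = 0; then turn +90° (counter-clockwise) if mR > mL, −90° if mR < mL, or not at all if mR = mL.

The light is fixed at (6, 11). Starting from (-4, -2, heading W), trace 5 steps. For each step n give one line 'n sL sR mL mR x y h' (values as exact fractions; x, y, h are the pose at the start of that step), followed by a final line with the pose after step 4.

0 1/10 10/61 -11/610 -139/1220 -4 -2 W
1 8/53 40/157 -196/8321 -1492/8321 -3 -2 N
2 4/17 20/169 -506/2873 -2/2873 -3 -3 E
3 40/313 40/193 -1460/60409 -8660/60409 -4 -3 N
4 5/26 10/97 -355/2522 -35/5044 -4 -4 E
final -5 -4 N

n=0: pose=(-4,-2,W); sL=1/10, sR=10/61; mL=-11/610, mR=-139/1220; mL+mR=-161/1220 → advance -1; mR−mL=-117/1220 → turn -1·90°
n=1: pose=(-3,-2,N); sL=8/53, sR=40/157; mL=-196/8321, mR=-1492/8321; mL+mR=-1688/8321 → advance -1; mR−mL=-1296/8321 → turn -1·90°
n=2: pose=(-3,-3,E); sL=4/17, sR=20/169; mL=-506/2873, mR=-2/2873; mL+mR=-508/2873 → advance -1; mR−mL=504/2873 → turn +1·90°
n=3: pose=(-4,-3,N); sL=40/313, sR=40/193; mL=-1460/60409, mR=-8660/60409; mL+mR=-10120/60409 → advance -1; mR−mL=-7200/60409 → turn -1·90°
n=4: pose=(-4,-4,E); sL=5/26, sR=10/97; mL=-355/2522, mR=-35/5044; mL+mR=-745/5044 → advance -1; mR−mL=675/5044 → turn +1·90°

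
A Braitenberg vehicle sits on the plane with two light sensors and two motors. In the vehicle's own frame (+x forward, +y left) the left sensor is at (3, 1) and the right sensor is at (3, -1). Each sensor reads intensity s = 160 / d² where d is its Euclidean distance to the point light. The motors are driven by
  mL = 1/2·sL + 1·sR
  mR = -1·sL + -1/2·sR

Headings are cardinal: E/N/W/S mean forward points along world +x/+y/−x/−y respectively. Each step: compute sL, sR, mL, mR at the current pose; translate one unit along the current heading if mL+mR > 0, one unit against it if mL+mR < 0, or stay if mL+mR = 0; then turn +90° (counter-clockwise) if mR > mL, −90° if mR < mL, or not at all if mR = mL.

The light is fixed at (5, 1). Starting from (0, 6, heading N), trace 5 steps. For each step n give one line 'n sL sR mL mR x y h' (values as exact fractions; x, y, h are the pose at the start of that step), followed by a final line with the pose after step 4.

n=0: pose=(0,6,N); sL=8/5, sR=2; mL=14/5, mR=-13/5; mL+mR=1/5 → advance +1; mR−mL=-27/5 → turn -1·90°
n=1: pose=(0,7,E); sL=160/53, sR=160/29; mL=10800/1537, mR=-8880/1537; mL+mR=1920/1537 → advance +1; mR−mL=-19680/1537 → turn -1·90°
n=2: pose=(1,7,S); sL=80/9, sR=80/17; mL=1400/153, mR=-1720/153; mL+mR=-320/153 → advance -1; mR−mL=-1040/51 → turn -1·90°
n=3: pose=(1,8,W); sL=32/17, sR=160/113; mL=4528/1921, mR=-4976/1921; mL+mR=-448/1921 → advance -1; mR−mL=-9504/1921 → turn -1·90°
n=4: pose=(2,8,N); sL=40/29, sR=20/13; mL=840/377, mR=-810/377; mL+mR=30/377 → advance +1; mR−mL=-1650/377 → turn -1·90°

0 8/5 2 14/5 -13/5 0 6 N
1 160/53 160/29 10800/1537 -8880/1537 0 7 E
2 80/9 80/17 1400/153 -1720/153 1 7 S
3 32/17 160/113 4528/1921 -4976/1921 1 8 W
4 40/29 20/13 840/377 -810/377 2 8 N
final 2 9 E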